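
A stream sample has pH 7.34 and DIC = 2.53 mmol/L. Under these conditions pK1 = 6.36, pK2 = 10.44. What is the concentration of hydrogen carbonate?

α₁ = 1 / (1 + [H⁺]/K1 + K2/[H⁺]) = 1 / (1 + 10^-0.98 + 10^-3.10)
   = 1 / (1 + 0.10471 + 0.00079433) = 1/1.1055 = 0.9046
[HCO3⁻] = α₁ × DIC = 0.9046 × 2.53 = 2.29 mmol/L

[HCO3⁻] = 2.29 mmol/L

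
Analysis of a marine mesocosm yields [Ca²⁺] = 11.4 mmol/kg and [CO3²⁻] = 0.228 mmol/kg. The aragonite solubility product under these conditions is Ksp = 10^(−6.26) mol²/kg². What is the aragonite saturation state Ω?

Ω = 4.73

Ksp = 10^(−6.26) = 5.495×10^-7
Ω = [Ca²⁺][CO3²⁻]/Ksp = (11.4×10^-3)(0.228×10^-3) / 5.495×10^-7 = 4.73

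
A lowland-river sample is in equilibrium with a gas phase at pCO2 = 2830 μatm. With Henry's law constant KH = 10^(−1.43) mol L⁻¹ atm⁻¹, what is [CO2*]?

[CO2*] = 105 μmol/L

KH = 10^(−1.43) = 3.715×10^-2 mol L⁻¹ atm⁻¹
[CO2*] = KH · pCO2 = 3.715×10^-2 × 2830×10^-6 atm = 1.05×10^-4 mol/L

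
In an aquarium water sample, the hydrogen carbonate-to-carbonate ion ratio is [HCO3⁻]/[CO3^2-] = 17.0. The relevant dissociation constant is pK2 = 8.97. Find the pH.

From K2 = [H⁺][CO3^2-]/[HCO3⁻]:  pH = pK2 − log₁₀([HCO3⁻]/[CO3^2-])
log₁₀(17.0) = +1.230
pH = 8.97 − (+1.230) = 7.74

pH = 7.74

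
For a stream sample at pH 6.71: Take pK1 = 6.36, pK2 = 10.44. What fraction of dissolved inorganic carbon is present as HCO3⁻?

α₁ = 0.691

α₁ = 1 / (1 + [H⁺]/K1 + K2/[H⁺]) = 1 / (1 + 10^-0.35 + 10^-3.73)
   = 1 / (1 + 0.44668 + 0.00018621) = 1/1.4469 = 0.6911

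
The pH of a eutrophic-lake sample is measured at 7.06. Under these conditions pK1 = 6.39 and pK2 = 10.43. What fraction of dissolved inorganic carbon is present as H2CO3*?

α₀ = 0.176

α₀ = 1 / (1 + K1/[H⁺] + K1K2/[H⁺]²) = 1 / (1 + 10^+0.67 + 10^-2.70)
   = 1 / (1 + 4.6774 + 0.0019953) = 1/5.6793 = 0.1761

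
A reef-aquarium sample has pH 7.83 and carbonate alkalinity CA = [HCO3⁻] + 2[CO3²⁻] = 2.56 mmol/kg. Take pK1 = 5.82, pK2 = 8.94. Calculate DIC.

CA = [HCO3⁻] + 2[CO3²⁻] = (α₁ + 2α₂)·DIC
At pH 7.83: [H⁺]/K1 = 10^-2.01 = 0.0097724, K2/[H⁺] = 10^-1.11 = 0.077625
α₁ = 1/(1 + 0.0097724 + 0.077625) = 1/1.0874 = 0.9196; α₂ = α₁·K2/[H⁺] = 0.07139
α₁ + 2α₂ = 1.0624
DIC = CA / (α₁ + 2α₂) = 2.56 / 1.0624 = 2.41 mmol/kg

DIC = 2.41 mmol/kg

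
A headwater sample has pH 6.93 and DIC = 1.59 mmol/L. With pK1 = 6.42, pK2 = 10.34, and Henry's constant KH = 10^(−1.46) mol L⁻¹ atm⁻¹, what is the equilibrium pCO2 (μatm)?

α₀ = 1 / (1 + K1/[H⁺] + K1K2/[H⁺]²) = 1 / (1 + 10^+0.51 + 10^-2.90)
   = 1 / (1 + 3.2359 + 0.0012589) = 1/4.2372 = 0.2360
[CO2*] = α₀ × DIC = 0.2360 × 1.59 = 0.3752 mmol/L
pCO2 = [CO2*]/KH = 3.752×10^-4 / 3.467×10^-2 = 1.08×10^4 μatm

pCO2 = 1.08×10^4 μatm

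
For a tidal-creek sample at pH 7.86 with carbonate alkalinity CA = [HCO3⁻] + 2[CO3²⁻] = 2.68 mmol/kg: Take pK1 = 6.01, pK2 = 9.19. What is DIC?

DIC = 2.60 mmol/kg

CA = [HCO3⁻] + 2[CO3²⁻] = (α₁ + 2α₂)·DIC
At pH 7.86: [H⁺]/K1 = 10^-1.85 = 0.014125, K2/[H⁺] = 10^-1.33 = 0.046774
α₁ = 1/(1 + 0.014125 + 0.046774) = 1/1.0609 = 0.9426; α₂ = α₁·K2/[H⁺] = 0.04409
α₁ + 2α₂ = 1.0308
DIC = CA / (α₁ + 2α₂) = 2.68 / 1.0308 = 2.60 mmol/kg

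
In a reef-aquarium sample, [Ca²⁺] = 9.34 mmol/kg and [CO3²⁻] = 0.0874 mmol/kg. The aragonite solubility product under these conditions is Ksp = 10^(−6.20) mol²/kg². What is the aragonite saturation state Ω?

Ω = 1.29

Ksp = 10^(−6.20) = 6.310×10^-7
Ω = [Ca²⁺][CO3²⁻]/Ksp = (9.34×10^-3)(0.0874×10^-3) / 6.310×10^-7 = 1.29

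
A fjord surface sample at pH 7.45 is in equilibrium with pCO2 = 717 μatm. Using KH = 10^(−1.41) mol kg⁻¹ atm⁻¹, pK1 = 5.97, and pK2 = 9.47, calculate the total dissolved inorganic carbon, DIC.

DIC = 0.878 mmol/kg

[CO2*] = KH · pCO2 = 10^(−1.41) × 717×10^-6 = 2.789×10^-5 mol/kg
α₀ = 1/(1 + K1/[H⁺] + K1K2/[H⁺]²) = 1/(1 + 10^+1.48 + 10^-0.54) = 0.03176
DIC = [CO2*]/α₀ = 2.789×10^-5 / 0.03176 = 0.878 mmol/kg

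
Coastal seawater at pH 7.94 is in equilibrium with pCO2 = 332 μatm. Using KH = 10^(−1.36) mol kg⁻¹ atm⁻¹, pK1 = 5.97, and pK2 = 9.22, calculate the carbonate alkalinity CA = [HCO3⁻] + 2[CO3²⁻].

[CO2*] = KH · pCO2 = 10^(−1.36) × 332×10^-6 = 1.449×10^-5 mol/kg
α₀ = 1/(1 + K1/[H⁺] + K1K2/[H⁺]²) = 1/(1 + 10^+1.97 + 10^+0.69) = 0.01008
DIC = [CO2*]/α₀ = 1.449×10^-5 / 0.01008 = 1.438 mmol/kg
CA = (α₁ + 2α₂)·DIC = (0.9406 + 2×0.04936) × 1.438 = 1.49 mmol/kg

CA = 1.49 mmol/kg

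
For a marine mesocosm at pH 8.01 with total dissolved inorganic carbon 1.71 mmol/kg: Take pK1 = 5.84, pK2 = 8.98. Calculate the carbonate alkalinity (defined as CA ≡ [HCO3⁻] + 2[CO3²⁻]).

CA = [HCO3⁻] + 2[CO3²⁻] = (α₁ + 2α₂)·DIC
At pH 8.01: [H⁺]/K1 = 10^-2.17 = 0.0067608, K2/[H⁺] = 10^-0.97 = 0.10715
α₁ = 1/(1 + 0.0067608 + 0.10715) = 1/1.1139 = 0.8977; α₂ = α₁·K2/[H⁺] = 0.09619
α₁ + 2α₂ = 1.0901
CA = 1.0901 × 1.71 = 1.86 mmol/kg

CA = 1.86 mmol/kg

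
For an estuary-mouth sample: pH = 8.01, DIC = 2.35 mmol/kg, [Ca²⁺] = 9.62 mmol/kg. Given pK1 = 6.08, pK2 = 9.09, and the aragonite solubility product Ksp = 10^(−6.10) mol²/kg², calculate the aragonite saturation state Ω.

Ω = 2.16

α₂ = 1 / (1 + [H⁺]/K2 + [H⁺]²/(K1K2)) = 1 / (1 + 10^+1.08 + 10^-0.85)
   = 1 / (1 + 12.023 + 0.14125) = 1/13.164 = 0.07597
[CO3²⁻] = α₂ × DIC = 0.07597 × 2.35 = 0.1785 mmol/kg
Ksp = 10^(−6.10) = 7.943×10^-7
Ω = [Ca²⁺][CO3²⁻]/Ksp = (9.62×10^-3)(1.785×10^-4) / 7.943×10^-7 = 2.16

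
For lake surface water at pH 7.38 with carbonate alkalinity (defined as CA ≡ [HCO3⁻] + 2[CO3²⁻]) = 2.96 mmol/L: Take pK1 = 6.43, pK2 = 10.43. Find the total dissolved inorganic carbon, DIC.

DIC = 3.29 mmol/L

CA = [HCO3⁻] + 2[CO3²⁻] = (α₁ + 2α₂)·DIC
At pH 7.38: [H⁺]/K1 = 10^-0.95 = 0.11220, K2/[H⁺] = 10^-3.05 = 0.00089125
α₁ = 1/(1 + 0.11220 + 0.00089125) = 1/1.1131 = 0.8984; α₂ = α₁·K2/[H⁺] = 0.0008007
α₁ + 2α₂ = 0.9000
DIC = CA / (α₁ + 2α₂) = 2.96 / 0.9000 = 3.29 mmol/L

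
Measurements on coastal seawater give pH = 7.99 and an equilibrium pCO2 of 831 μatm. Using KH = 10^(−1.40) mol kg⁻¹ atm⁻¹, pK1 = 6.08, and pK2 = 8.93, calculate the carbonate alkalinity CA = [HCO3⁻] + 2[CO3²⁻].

CA = 3.31 mmol/kg

[CO2*] = KH · pCO2 = 10^(−1.40) × 831×10^-6 = 3.308×10^-5 mol/kg
α₀ = 1/(1 + K1/[H⁺] + K1K2/[H⁺]²) = 1/(1 + 10^+1.91 + 10^+0.97) = 0.01092
DIC = [CO2*]/α₀ = 3.308×10^-5 / 0.01092 = 3.031 mmol/kg
CA = (α₁ + 2α₂)·DIC = (0.8872 + 2×0.1019) × 3.031 = 3.31 mmol/kg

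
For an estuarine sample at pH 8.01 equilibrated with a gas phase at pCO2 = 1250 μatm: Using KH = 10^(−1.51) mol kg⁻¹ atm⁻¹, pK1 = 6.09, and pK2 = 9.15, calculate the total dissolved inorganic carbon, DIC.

[CO2*] = KH · pCO2 = 10^(−1.51) × 1250×10^-6 = 3.863×10^-5 mol/kg
α₀ = 1/(1 + K1/[H⁺] + K1K2/[H⁺]²) = 1/(1 + 10^+1.92 + 10^+0.78) = 0.01109
DIC = [CO2*]/α₀ = 3.863×10^-5 / 0.01109 = 3.48 mmol/kg

DIC = 3.48 mmol/kg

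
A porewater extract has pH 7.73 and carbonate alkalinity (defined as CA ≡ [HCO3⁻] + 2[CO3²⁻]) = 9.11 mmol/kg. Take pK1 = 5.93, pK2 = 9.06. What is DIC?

CA = [HCO3⁻] + 2[CO3²⁻] = (α₁ + 2α₂)·DIC
At pH 7.73: [H⁺]/K1 = 10^-1.80 = 0.015849, K2/[H⁺] = 10^-1.33 = 0.046774
α₁ = 1/(1 + 0.015849 + 0.046774) = 1/1.0626 = 0.9411; α₂ = α₁·K2/[H⁺] = 0.04402
α₁ + 2α₂ = 1.0291
DIC = CA / (α₁ + 2α₂) = 9.11 / 1.0291 = 8.85 mmol/kg

DIC = 8.85 mmol/kg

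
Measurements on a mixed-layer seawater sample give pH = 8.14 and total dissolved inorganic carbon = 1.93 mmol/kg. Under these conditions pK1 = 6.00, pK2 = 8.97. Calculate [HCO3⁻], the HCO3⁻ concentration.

[HCO3⁻] = 1.67 mmol/kg

α₁ = 1 / (1 + [H⁺]/K1 + K2/[H⁺]) = 1 / (1 + 10^-2.14 + 10^-0.83)
   = 1 / (1 + 0.0072444 + 0.14791) = 1/1.1552 = 0.8657
[HCO3⁻] = α₁ × DIC = 0.8657 × 1.93 = 1.67 mmol/kg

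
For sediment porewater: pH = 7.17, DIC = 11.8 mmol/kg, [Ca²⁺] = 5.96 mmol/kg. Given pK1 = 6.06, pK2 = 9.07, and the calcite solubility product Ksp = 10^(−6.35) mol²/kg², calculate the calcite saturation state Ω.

α₂ = 1 / (1 + [H⁺]/K2 + [H⁺]²/(K1K2)) = 1 / (1 + 10^+1.90 + 10^+0.79)
   = 1 / (1 + 79.433 + 6.1660) = 1/86.599 = 0.01155
[CO3²⁻] = α₂ × DIC = 0.01155 × 11.8 = 0.1363 mmol/kg
Ksp = 10^(−6.35) = 4.467×10^-7
Ω = [Ca²⁺][CO3²⁻]/Ksp = (5.96×10^-3)(1.363×10^-4) / 4.467×10^-7 = 1.82

Ω = 1.82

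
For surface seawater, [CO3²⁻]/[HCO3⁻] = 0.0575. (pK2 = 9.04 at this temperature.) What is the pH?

From K2 = [H⁺][CO3²⁻]/[HCO3⁻]:  pH = pK2 + log₁₀([CO3²⁻]/[HCO3⁻])
log₁₀(0.0575) = -1.240
pH = 9.04 + (-1.240) = 7.80

pH = 7.80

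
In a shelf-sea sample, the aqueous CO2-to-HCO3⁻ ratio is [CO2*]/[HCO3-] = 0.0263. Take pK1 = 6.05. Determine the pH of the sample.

pH = 7.63

From K1 = [H⁺][HCO3-]/[CO2*]:  pH = pK1 − log₁₀([CO2*]/[HCO3-])
log₁₀(0.0263) = -1.580
pH = 6.05 − (-1.580) = 7.63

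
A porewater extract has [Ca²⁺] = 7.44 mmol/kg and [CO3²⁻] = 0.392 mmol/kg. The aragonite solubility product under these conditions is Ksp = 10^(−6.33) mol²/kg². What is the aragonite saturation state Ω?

Ksp = 10^(−6.33) = 4.677×10^-7
Ω = [Ca²⁺][CO3²⁻]/Ksp = (7.44×10^-3)(0.392×10^-3) / 4.677×10^-7 = 6.24

Ω = 6.24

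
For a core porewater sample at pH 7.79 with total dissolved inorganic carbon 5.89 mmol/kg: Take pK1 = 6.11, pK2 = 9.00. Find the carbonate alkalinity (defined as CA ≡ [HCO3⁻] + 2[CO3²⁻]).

CA = 6.11 mmol/kg

CA = [HCO3⁻] + 2[CO3²⁻] = (α₁ + 2α₂)·DIC
At pH 7.79: [H⁺]/K1 = 10^-1.68 = 0.020893, K2/[H⁺] = 10^-1.21 = 0.061660
α₁ = 1/(1 + 0.020893 + 0.061660) = 1/1.0826 = 0.9237; α₂ = α₁·K2/[H⁺] = 0.05696
α₁ + 2α₂ = 1.0377
CA = 1.0377 × 5.89 = 6.11 mmol/kg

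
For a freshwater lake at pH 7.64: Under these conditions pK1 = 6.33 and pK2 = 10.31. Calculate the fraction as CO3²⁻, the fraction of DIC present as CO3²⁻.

α₂ = 1 / (1 + [H⁺]/K2 + [H⁺]²/(K1K2)) = 1 / (1 + 10^+2.67 + 10^+1.36)
   = 1 / (1 + 467.74 + 22.909) = 1/491.64 = 0.002034

α₂ = 0.00203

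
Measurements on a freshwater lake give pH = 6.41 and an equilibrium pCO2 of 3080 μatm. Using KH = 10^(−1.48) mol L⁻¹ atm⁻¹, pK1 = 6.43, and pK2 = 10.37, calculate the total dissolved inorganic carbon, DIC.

[CO2*] = KH · pCO2 = 10^(−1.48) × 3080×10^-6 = 1.020×10^-4 mol/L
α₀ = 1/(1 + K1/[H⁺] + K1K2/[H⁺]²) = 1/(1 + 10^-0.02 + 10^-3.98) = 0.5115
DIC = [CO2*]/α₀ = 1.020×10^-4 / 0.5115 = 0.199 mmol/L

DIC = 0.199 mmol/L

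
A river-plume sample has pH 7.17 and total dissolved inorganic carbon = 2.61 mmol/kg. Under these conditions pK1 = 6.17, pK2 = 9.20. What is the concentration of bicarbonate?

[HCO3⁻] = 2.35 mmol/kg

α₁ = 1 / (1 + [H⁺]/K1 + K2/[H⁺]) = 1 / (1 + 10^-1.00 + 10^-2.03)
   = 1 / (1 + 0.10000 + 0.0093325) = 1/1.1093 = 0.9014
[HCO3⁻] = α₁ × DIC = 0.9014 × 2.61 = 2.35 mmol/kg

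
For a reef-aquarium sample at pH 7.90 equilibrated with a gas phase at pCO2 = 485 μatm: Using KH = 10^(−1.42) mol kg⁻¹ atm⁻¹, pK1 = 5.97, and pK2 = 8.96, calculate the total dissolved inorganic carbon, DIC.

[CO2*] = KH · pCO2 = 10^(−1.42) × 485×10^-6 = 1.844×10^-5 mol/kg
α₀ = 1/(1 + K1/[H⁺] + K1K2/[H⁺]²) = 1/(1 + 10^+1.93 + 10^+0.87) = 0.01069
DIC = [CO2*]/α₀ = 1.844×10^-5 / 0.01069 = 1.72 mmol/kg

DIC = 1.72 mmol/kg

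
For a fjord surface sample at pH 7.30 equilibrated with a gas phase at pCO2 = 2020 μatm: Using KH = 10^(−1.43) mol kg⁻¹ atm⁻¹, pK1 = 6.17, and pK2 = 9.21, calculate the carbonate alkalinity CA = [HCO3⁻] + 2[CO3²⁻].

[CO2*] = KH · pCO2 = 10^(−1.43) × 2020×10^-6 = 7.505×10^-5 mol/kg
α₀ = 1/(1 + K1/[H⁺] + K1K2/[H⁺]²) = 1/(1 + 10^+1.13 + 10^-0.78) = 0.06823
DIC = [CO2*]/α₀ = 7.505×10^-5 / 0.06823 = 1.100 mmol/kg
CA = (α₁ + 2α₂)·DIC = (0.9204 + 2×0.01132) × 1.100 = 1.04 mmol/kg

CA = 1.04 mmol/kg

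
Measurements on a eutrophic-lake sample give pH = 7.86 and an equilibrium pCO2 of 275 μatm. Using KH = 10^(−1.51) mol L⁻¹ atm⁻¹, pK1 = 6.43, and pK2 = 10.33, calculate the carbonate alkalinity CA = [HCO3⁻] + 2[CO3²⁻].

[CO2*] = KH · pCO2 = 10^(−1.51) × 275×10^-6 = 8.498×10^-6 mol/L
α₀ = 1/(1 + K1/[H⁺] + K1K2/[H⁺]²) = 1/(1 + 10^+1.43 + 10^-1.04) = 0.03571
DIC = [CO2*]/α₀ = 8.498×10^-6 / 0.03571 = 0.2380 mmol/L
CA = (α₁ + 2α₂)·DIC = (0.9610 + 2×0.003256) × 0.2380 = 0.230 mmol/L

CA = 0.230 mmol/L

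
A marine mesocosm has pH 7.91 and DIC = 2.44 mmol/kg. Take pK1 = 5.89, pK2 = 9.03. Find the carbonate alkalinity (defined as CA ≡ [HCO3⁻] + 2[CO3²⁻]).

CA = [HCO3⁻] + 2[CO3²⁻] = (α₁ + 2α₂)·DIC
At pH 7.91: [H⁺]/K1 = 10^-2.02 = 0.0095499, K2/[H⁺] = 10^-1.12 = 0.075858
α₁ = 1/(1 + 0.0095499 + 0.075858) = 1/1.0854 = 0.9213; α₂ = α₁·K2/[H⁺] = 0.06989
α₁ + 2α₂ = 1.0611
CA = 1.0611 × 2.44 = 2.59 mmol/kg

CA = 2.59 mmol/kg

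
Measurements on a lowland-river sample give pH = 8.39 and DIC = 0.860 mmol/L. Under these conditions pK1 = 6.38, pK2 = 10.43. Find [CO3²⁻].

[CO3²⁻] = 7.70 μmol/L

α₂ = 1 / (1 + [H⁺]/K2 + [H⁺]²/(K1K2)) = 1 / (1 + 10^+2.04 + 10^+0.03)
   = 1 / (1 + 109.65 + 1.0715) = 1/111.72 = 0.008951
[CO3²⁻] = α₂ × DIC = 0.008951 × 0.860 = 0.00770 mmol/L = 7.70 μmol/L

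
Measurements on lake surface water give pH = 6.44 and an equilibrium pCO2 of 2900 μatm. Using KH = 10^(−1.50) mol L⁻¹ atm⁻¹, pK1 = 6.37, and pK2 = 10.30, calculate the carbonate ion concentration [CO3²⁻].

[CO2*] = KH · pCO2 = 10^(−1.50) × 2900×10^-6 = 9.171×10^-5 mol/L
α₀ = 1/(1 + K1/[H⁺] + K1K2/[H⁺]²) = 1/(1 + 10^+0.07 + 10^-3.79) = 0.4598
DIC = [CO2*]/α₀ = 9.171×10^-5 / 0.4598 = 0.1995 mmol/L
[CO3²⁻] = α₂·DIC; α₂ = 7.456×10^-5, so [CO3²⁻] = 7.456×10^-5 × 0.1995 = 1.49×10^-5 mmol/L = 0.0149 μmol/L

[CO3²⁻] = 0.0149 μmol/L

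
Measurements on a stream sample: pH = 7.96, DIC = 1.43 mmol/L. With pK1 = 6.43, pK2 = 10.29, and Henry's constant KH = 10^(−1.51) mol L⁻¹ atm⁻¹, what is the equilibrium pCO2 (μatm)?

pCO2 = 1320 μatm

α₀ = 1 / (1 + K1/[H⁺] + K1K2/[H⁺]²) = 1 / (1 + 10^+1.53 + 10^-0.80)
   = 1 / (1 + 33.884 + 0.15849) = 1/35.043 = 0.02854
[CO2*] = α₀ × DIC = 0.02854 × 1.43 = 0.04081 mmol/L
pCO2 = [CO2*]/KH = 4.081×10^-5 / 3.090×10^-2 = 1320 μatm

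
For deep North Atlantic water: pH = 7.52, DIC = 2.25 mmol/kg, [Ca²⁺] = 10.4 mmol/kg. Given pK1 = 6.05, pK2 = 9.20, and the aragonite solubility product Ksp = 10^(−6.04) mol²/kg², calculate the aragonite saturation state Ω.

α₂ = 1 / (1 + [H⁺]/K2 + [H⁺]²/(K1K2)) = 1 / (1 + 10^+1.68 + 10^+0.21)
   = 1 / (1 + 47.863 + 1.6218) = 1/50.485 = 0.01981
[CO3²⁻] = α₂ × DIC = 0.01981 × 2.25 = 0.04457 mmol/kg
Ksp = 10^(−6.04) = 9.120×10^-7
Ω = [Ca²⁺][CO3²⁻]/Ksp = (10.4×10^-3)(4.457×10^-5) / 9.120×10^-7 = 0.508

Ω = 0.508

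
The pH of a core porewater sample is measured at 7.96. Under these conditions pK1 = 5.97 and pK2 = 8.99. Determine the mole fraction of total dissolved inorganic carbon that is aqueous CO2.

α₀ = 0.00927

α₀ = 1 / (1 + K1/[H⁺] + K1K2/[H⁺]²) = 1 / (1 + 10^+1.99 + 10^+0.96)
   = 1 / (1 + 97.724 + 9.1201) = 1/107.84 = 0.009273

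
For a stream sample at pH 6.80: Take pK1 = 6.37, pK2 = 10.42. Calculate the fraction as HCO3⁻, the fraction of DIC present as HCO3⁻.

α₁ = 1 / (1 + [H⁺]/K1 + K2/[H⁺]) = 1 / (1 + 10^-0.43 + 10^-3.62)
   = 1 / (1 + 0.37154 + 0.00023988) = 1/1.3718 = 0.7290

α₁ = 0.729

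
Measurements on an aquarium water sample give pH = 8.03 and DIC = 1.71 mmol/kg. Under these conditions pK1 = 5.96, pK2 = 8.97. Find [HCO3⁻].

α₁ = 1 / (1 + [H⁺]/K1 + K2/[H⁺]) = 1 / (1 + 10^-2.07 + 10^-0.94)
   = 1 / (1 + 0.0085114 + 0.11482) = 1/1.1233 = 0.8902
[HCO3⁻] = α₁ × DIC = 0.8902 × 1.71 = 1.52 mmol/kg

[HCO3⁻] = 1.52 mmol/kg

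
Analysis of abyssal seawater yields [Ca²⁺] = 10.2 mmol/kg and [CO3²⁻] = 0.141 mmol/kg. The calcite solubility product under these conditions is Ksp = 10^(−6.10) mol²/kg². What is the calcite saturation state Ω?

Ksp = 10^(−6.10) = 7.943×10^-7
Ω = [Ca²⁺][CO3²⁻]/Ksp = (10.2×10^-3)(0.141×10^-3) / 7.943×10^-7 = 1.81

Ω = 1.81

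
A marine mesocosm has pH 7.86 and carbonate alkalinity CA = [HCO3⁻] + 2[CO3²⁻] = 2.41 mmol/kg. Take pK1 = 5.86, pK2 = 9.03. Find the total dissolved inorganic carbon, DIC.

DIC = 2.29 mmol/kg

CA = [HCO3⁻] + 2[CO3²⁻] = (α₁ + 2α₂)·DIC
At pH 7.86: [H⁺]/K1 = 10^-2.00 = 0.010000, K2/[H⁺] = 10^-1.17 = 0.067608
α₁ = 1/(1 + 0.010000 + 0.067608) = 1/1.0776 = 0.9280; α₂ = α₁·K2/[H⁺] = 0.06274
α₁ + 2α₂ = 1.0535
DIC = CA / (α₁ + 2α₂) = 2.41 / 1.0535 = 2.29 mmol/kg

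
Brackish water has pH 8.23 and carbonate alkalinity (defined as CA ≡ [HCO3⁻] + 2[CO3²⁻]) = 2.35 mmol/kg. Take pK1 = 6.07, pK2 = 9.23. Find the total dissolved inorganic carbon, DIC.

DIC = 2.17 mmol/kg

CA = [HCO3⁻] + 2[CO3²⁻] = (α₁ + 2α₂)·DIC
At pH 8.23: [H⁺]/K1 = 10^-2.16 = 0.0069183, K2/[H⁺] = 10^-1.00 = 0.10000
α₁ = 1/(1 + 0.0069183 + 0.10000) = 1/1.1069 = 0.9034; α₂ = α₁·K2/[H⁺] = 0.09034
α₁ + 2α₂ = 1.0841
DIC = CA / (α₁ + 2α₂) = 2.35 / 1.0841 = 2.17 mmol/kg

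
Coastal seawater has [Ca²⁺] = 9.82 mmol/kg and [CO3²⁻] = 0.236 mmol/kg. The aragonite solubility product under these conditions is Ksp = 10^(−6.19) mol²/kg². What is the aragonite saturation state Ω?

Ksp = 10^(−6.19) = 6.457×10^-7
Ω = [Ca²⁺][CO3²⁻]/Ksp = (9.82×10^-3)(0.236×10^-3) / 6.457×10^-7 = 3.59

Ω = 3.59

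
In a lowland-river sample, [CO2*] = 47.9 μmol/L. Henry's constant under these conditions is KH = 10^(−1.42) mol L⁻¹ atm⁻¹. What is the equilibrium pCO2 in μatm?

pCO2 = 1260 μatm

KH = 10^(−1.42) = 3.802×10^-2 mol L⁻¹ atm⁻¹
pCO2 = [CO2*]/KH = 47.9×10^-6 / 3.802×10^-2 = 1.26×10^-3 atm = 1260 μatm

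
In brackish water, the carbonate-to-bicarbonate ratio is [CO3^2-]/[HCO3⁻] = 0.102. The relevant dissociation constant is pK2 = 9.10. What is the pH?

From K2 = [H⁺][CO3^2-]/[HCO3⁻]:  pH = pK2 + log₁₀([CO3^2-]/[HCO3⁻])
log₁₀(0.102) = -0.991
pH = 9.10 + (-0.991) = 8.11

pH = 8.11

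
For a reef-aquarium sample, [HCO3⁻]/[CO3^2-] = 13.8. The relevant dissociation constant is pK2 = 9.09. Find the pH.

pH = 7.95

From K2 = [H⁺][CO3^2-]/[HCO3⁻]:  pH = pK2 − log₁₀([HCO3⁻]/[CO3^2-])
log₁₀(13.8) = +1.140
pH = 9.09 − (+1.140) = 7.95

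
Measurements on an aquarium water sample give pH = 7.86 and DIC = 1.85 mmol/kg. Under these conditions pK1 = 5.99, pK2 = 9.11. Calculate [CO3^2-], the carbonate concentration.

[CO3²⁻] = 0.0973 mmol/kg

α₂ = 1 / (1 + [H⁺]/K2 + [H⁺]²/(K1K2)) = 1 / (1 + 10^+1.25 + 10^-0.62)
   = 1 / (1 + 17.783 + 0.23988) = 1/19.023 = 0.05257
[CO3²⁻] = α₂ × DIC = 0.05257 × 1.85 = 0.0973 mmol/kg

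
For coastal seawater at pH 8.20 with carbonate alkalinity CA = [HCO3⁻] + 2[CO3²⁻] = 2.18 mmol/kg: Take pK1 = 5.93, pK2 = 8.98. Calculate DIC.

CA = [HCO3⁻] + 2[CO3²⁻] = (α₁ + 2α₂)·DIC
At pH 8.20: [H⁺]/K1 = 10^-2.27 = 0.0053703, K2/[H⁺] = 10^-0.78 = 0.16596
α₁ = 1/(1 + 0.0053703 + 0.16596) = 1/1.1713 = 0.8537; α₂ = α₁·K2/[H⁺] = 0.1417
α₁ + 2α₂ = 1.1371
DIC = CA / (α₁ + 2α₂) = 2.18 / 1.1371 = 1.92 mmol/kg

DIC = 1.92 mmol/kg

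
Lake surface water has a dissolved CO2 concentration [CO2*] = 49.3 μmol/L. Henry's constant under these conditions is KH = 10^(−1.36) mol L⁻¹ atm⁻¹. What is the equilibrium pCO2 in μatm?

pCO2 = 1130 μatm

KH = 10^(−1.36) = 4.365×10^-2 mol L⁻¹ atm⁻¹
pCO2 = [CO2*]/KH = 49.3×10^-6 / 4.365×10^-2 = 1.13×10^-3 atm = 1130 μatm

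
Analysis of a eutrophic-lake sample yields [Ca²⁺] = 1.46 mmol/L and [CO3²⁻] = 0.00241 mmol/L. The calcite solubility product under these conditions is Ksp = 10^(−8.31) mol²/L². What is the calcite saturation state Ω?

Ksp = 10^(−8.31) = 4.898×10^-9
Ω = [Ca²⁺][CO3²⁻]/Ksp = (1.46×10^-3)(0.00241×10^-3) / 4.898×10^-9 = 0.718

Ω = 0.718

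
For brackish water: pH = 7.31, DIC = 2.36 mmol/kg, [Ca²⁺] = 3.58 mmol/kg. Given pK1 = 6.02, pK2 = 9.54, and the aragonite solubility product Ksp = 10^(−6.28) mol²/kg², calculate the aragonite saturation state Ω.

Ω = 0.0897

α₂ = 1 / (1 + [H⁺]/K2 + [H⁺]²/(K1K2)) = 1 / (1 + 10^+2.23 + 10^+0.94)
   = 1 / (1 + 169.82 + 8.7096) = 1/179.53 = 0.005570
[CO3²⁻] = α₂ × DIC = 0.005570 × 2.36 = 0.01315 mmol/kg = 13.15 μmol/kg
Ksp = 10^(−6.28) = 5.248×10^-7
Ω = [Ca²⁺][CO3²⁻]/Ksp = (3.58×10^-3)(1.315×10^-5) / 5.248×10^-7 = 0.0897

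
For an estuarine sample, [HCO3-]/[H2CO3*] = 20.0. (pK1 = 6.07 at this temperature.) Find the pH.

From K1 = [H⁺][HCO3-]/[H2CO3*]:  pH = pK1 + log₁₀([HCO3-]/[H2CO3*])
log₁₀(20.0) = +1.301
pH = 6.07 + (+1.301) = 7.37

pH = 7.37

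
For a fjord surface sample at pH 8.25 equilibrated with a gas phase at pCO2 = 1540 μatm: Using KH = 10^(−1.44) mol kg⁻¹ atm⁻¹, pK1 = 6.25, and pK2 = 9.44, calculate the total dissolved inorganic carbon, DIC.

[CO2*] = KH · pCO2 = 10^(−1.44) × 1540×10^-6 = 5.591×10^-5 mol/kg
α₀ = 1/(1 + K1/[H⁺] + K1K2/[H⁺]²) = 1/(1 + 10^+2.00 + 10^+0.81) = 0.009306
DIC = [CO2*]/α₀ = 5.591×10^-5 / 0.009306 = 6.01 mmol/kg

DIC = 6.01 mmol/kg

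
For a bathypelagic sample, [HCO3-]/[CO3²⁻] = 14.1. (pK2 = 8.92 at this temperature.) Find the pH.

From K2 = [H⁺][CO3²⁻]/[HCO3-]:  pH = pK2 − log₁₀([HCO3-]/[CO3²⁻])
log₁₀(14.1) = +1.149
pH = 8.92 − (+1.149) = 7.77

pH = 7.77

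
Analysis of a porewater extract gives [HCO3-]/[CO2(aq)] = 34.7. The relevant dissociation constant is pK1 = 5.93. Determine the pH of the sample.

From K1 = [H⁺][HCO3-]/[CO2(aq)]:  pH = pK1 + log₁₀([HCO3-]/[CO2(aq)])
log₁₀(34.7) = +1.540
pH = 5.93 + (+1.540) = 7.47

pH = 7.47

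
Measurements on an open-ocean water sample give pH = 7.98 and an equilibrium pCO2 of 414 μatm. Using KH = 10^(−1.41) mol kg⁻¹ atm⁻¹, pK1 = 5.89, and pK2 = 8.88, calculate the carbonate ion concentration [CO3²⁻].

[CO2*] = KH · pCO2 = 10^(−1.41) × 414×10^-6 = 1.611×10^-5 mol/kg
α₀ = 1/(1 + K1/[H⁺] + K1K2/[H⁺]²) = 1/(1 + 10^+2.09 + 10^+1.19) = 0.007168
DIC = [CO2*]/α₀ = 1.611×10^-5 / 0.007168 = 2.247 mmol/kg
[CO3²⁻] = α₂·DIC; α₂ = 0.1110, so [CO3²⁻] = 0.1110 × 2.247 = 0.249 mmol/kg

[CO3²⁻] = 0.249 mmol/kg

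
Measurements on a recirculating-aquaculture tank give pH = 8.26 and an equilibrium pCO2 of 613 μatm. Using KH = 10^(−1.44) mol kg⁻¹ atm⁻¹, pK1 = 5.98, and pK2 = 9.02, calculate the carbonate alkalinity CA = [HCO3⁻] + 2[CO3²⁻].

CA = 5.71 mmol/kg

[CO2*] = KH · pCO2 = 10^(−1.44) × 613×10^-6 = 2.226×10^-5 mol/kg
α₀ = 1/(1 + K1/[H⁺] + K1K2/[H⁺]²) = 1/(1 + 10^+2.28 + 10^+1.52) = 0.004451
DIC = [CO2*]/α₀ = 2.226×10^-5 / 0.004451 = 5.000 mmol/kg
CA = (α₁ + 2α₂)·DIC = (0.8482 + 2×0.1474) × 5.000 = 5.71 mmol/kg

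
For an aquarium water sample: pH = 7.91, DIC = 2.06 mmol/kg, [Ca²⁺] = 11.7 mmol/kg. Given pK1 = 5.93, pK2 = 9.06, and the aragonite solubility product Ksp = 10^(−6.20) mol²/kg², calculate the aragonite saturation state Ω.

Ω = 2.50

α₂ = 1 / (1 + [H⁺]/K2 + [H⁺]²/(K1K2)) = 1 / (1 + 10^+1.15 + 10^-0.83)
   = 1 / (1 + 14.125 + 0.14791) = 1/15.273 = 0.06547
[CO3²⁻] = α₂ × DIC = 0.06547 × 2.06 = 0.1349 mmol/kg
Ksp = 10^(−6.20) = 6.310×10^-7
Ω = [Ca²⁺][CO3²⁻]/Ksp = (11.7×10^-3)(1.349×10^-4) / 6.310×10^-7 = 2.50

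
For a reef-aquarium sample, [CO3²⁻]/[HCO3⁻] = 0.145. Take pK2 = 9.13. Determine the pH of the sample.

From K2 = [H⁺][CO3²⁻]/[HCO3⁻]:  pH = pK2 + log₁₀([CO3²⁻]/[HCO3⁻])
log₁₀(0.145) = -0.839
pH = 9.13 + (-0.839) = 8.29

pH = 8.29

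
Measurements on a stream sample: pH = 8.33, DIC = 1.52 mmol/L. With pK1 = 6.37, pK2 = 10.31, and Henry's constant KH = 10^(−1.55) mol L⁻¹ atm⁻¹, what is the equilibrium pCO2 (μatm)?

pCO2 = 579 μatm

α₀ = 1 / (1 + K1/[H⁺] + K1K2/[H⁺]²) = 1 / (1 + 10^+1.96 + 10^-0.02)
   = 1 / (1 + 91.201 + 0.95499) = 1/93.156 = 0.01073
[CO2*] = α₀ × DIC = 0.01073 × 1.52 = 0.01632 mmol/L = 16.32 μmol/L
pCO2 = [CO2*]/KH = 1.632×10^-5 / 2.818×10^-2 = 579 μatm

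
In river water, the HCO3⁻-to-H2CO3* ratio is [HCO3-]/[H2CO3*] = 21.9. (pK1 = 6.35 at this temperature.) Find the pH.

pH = 7.69

From K1 = [H⁺][HCO3-]/[H2CO3*]:  pH = pK1 + log₁₀([HCO3-]/[H2CO3*])
log₁₀(21.9) = +1.340
pH = 6.35 + (+1.340) = 7.69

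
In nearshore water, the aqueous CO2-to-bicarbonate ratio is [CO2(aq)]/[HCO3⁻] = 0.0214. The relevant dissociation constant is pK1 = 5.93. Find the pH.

pH = 7.60

From K1 = [H⁺][HCO3⁻]/[CO2(aq)]:  pH = pK1 − log₁₀([CO2(aq)]/[HCO3⁻])
log₁₀(0.0214) = -1.670
pH = 5.93 − (-1.670) = 7.60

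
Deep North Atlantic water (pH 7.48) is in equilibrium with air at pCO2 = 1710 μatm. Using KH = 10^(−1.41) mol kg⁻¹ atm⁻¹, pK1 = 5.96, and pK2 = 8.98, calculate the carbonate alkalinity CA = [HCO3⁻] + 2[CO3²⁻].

CA = 2.34 mmol/kg

[CO2*] = KH · pCO2 = 10^(−1.41) × 1710×10^-6 = 6.653×10^-5 mol/kg
α₀ = 1/(1 + K1/[H⁺] + K1K2/[H⁺]²) = 1/(1 + 10^+1.52 + 10^+0.02) = 0.02844
DIC = [CO2*]/α₀ = 6.653×10^-5 / 0.02844 = 2.339 mmol/kg
CA = (α₁ + 2α₂)·DIC = (0.9418 + 2×0.02978) × 2.339 = 2.34 mmol/kg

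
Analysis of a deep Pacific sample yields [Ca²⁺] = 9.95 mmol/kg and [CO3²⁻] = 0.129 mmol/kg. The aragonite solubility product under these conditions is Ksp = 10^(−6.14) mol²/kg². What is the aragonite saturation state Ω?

Ksp = 10^(−6.14) = 7.244×10^-7
Ω = [Ca²⁺][CO3²⁻]/Ksp = (9.95×10^-3)(0.129×10^-3) / 7.244×10^-7 = 1.77

Ω = 1.77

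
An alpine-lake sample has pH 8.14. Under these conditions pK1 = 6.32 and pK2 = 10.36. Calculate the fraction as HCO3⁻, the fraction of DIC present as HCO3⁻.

α₁ = 1 / (1 + [H⁺]/K1 + K2/[H⁺]) = 1 / (1 + 10^-1.82 + 10^-2.22)
   = 1 / (1 + 0.015136 + 0.0060256) = 1/1.0212 = 0.9793

α₁ = 0.979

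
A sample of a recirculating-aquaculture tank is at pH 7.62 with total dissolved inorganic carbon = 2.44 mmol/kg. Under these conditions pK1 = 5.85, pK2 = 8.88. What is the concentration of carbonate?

[CO3²⁻] = 0.125 mmol/kg

α₂ = 1 / (1 + [H⁺]/K2 + [H⁺]²/(K1K2)) = 1 / (1 + 10^+1.26 + 10^-0.51)
   = 1 / (1 + 18.197 + 0.30903) = 1/19.506 = 0.05127
[CO3²⁻] = α₂ × DIC = 0.05127 × 2.44 = 0.125 mmol/kg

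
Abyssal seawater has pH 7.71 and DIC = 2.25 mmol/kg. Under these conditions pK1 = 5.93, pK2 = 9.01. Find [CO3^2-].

α₂ = 1 / (1 + [H⁺]/K2 + [H⁺]²/(K1K2)) = 1 / (1 + 10^+1.30 + 10^-0.48)
   = 1 / (1 + 19.953 + 0.33113) = 1/21.284 = 0.04698
[CO3²⁻] = α₂ × DIC = 0.04698 × 2.25 = 0.106 mmol/kg

[CO3²⁻] = 0.106 mmol/kg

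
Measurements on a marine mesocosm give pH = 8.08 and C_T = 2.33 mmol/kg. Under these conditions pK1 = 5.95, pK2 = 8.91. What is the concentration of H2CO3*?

[CO2*] = 15.0 μmol/kg

α₀ = 1 / (1 + K1/[H⁺] + K1K2/[H⁺]²) = 1 / (1 + 10^+2.13 + 10^+1.30)
   = 1 / (1 + 134.90 + 19.953) = 1/155.85 = 0.006416
[CO2*] = α₀ × DIC = 0.006416 × 2.33 = 0.0150 mmol/kg = 15.0 μmol/kg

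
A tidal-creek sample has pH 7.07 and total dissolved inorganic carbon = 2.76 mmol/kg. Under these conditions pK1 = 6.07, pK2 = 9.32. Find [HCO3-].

α₁ = 1 / (1 + [H⁺]/K1 + K2/[H⁺]) = 1 / (1 + 10^-1.00 + 10^-2.25)
   = 1 / (1 + 0.10000 + 0.0056234) = 1/1.1056 = 0.9045
[HCO3⁻] = α₁ × DIC = 0.9045 × 2.76 = 2.50 mmol/kg

[HCO3⁻] = 2.50 mmol/kg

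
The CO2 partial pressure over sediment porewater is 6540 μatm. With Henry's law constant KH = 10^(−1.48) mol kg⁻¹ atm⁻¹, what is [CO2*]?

[CO2*] = 217 μmol/kg

KH = 10^(−1.48) = 3.311×10^-2 mol kg⁻¹ atm⁻¹
[CO2*] = KH · pCO2 = 3.311×10^-2 × 6540×10^-6 atm = 2.17×10^-4 mol/kg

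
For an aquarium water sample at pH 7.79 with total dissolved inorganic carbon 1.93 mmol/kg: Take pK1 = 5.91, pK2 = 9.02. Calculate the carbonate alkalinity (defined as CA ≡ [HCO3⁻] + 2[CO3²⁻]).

CA = [HCO3⁻] + 2[CO3²⁻] = (α₁ + 2α₂)·DIC
At pH 7.79: [H⁺]/K1 = 10^-1.88 = 0.013183, K2/[H⁺] = 10^-1.23 = 0.058884
α₁ = 1/(1 + 0.013183 + 0.058884) = 1/1.0721 = 0.9328; α₂ = α₁·K2/[H⁺] = 0.05493
α₁ + 2α₂ = 1.0426
CA = 1.0426 × 1.93 = 2.01 mmol/kg

CA = 2.01 mmol/kg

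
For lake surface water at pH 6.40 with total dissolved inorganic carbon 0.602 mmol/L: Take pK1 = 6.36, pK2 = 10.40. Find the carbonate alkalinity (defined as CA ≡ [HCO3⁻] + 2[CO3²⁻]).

CA = 0.315 mmol/L

CA = [HCO3⁻] + 2[CO3²⁻] = (α₁ + 2α₂)·DIC
At pH 6.40: [H⁺]/K1 = 10^-0.04 = 0.91201, K2/[H⁺] = 10^-4.00 = 0.00010000
α₁ = 1/(1 + 0.91201 + 0.00010000) = 1/1.9121 = 0.5230; α₂ = α₁·K2/[H⁺] = 5.230×10^-5
α₁ + 2α₂ = 0.5231
CA = 0.5231 × 0.602 = 0.315 mmol/L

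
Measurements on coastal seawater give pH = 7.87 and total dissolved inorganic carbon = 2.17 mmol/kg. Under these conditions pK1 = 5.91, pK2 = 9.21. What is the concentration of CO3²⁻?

[CO3²⁻] = 0.0939 mmol/kg

α₂ = 1 / (1 + [H⁺]/K2 + [H⁺]²/(K1K2)) = 1 / (1 + 10^+1.34 + 10^-0.62)
   = 1 / (1 + 21.878 + 0.23988) = 1/23.117 = 0.04326
[CO3²⁻] = α₂ × DIC = 0.04326 × 2.17 = 0.0939 mmol/kg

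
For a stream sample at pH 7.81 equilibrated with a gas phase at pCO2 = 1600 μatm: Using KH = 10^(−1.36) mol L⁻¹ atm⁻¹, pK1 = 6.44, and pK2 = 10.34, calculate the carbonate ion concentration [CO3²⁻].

[CO3²⁻] = 4.83 μmol/L

[CO2*] = KH · pCO2 = 10^(−1.36) × 1600×10^-6 = 6.984×10^-5 mol/L
α₀ = 1/(1 + K1/[H⁺] + K1K2/[H⁺]²) = 1/(1 + 10^+1.37 + 10^-1.16) = 0.04080
DIC = [CO2*]/α₀ = 6.984×10^-5 / 0.04080 = 1.712 mmol/L
[CO3²⁻] = α₂·DIC; α₂ = 0.002822, so [CO3²⁻] = 0.002822 × 1.712 = 0.00483 mmol/L = 4.83 μmol/L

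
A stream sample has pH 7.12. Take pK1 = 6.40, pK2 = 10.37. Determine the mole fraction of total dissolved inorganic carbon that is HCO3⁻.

α₁ = 0.840

α₁ = 1 / (1 + [H⁺]/K1 + K2/[H⁺]) = 1 / (1 + 10^-0.72 + 10^-3.25)
   = 1 / (1 + 0.19055 + 0.00056234) = 1/1.1911 = 0.8396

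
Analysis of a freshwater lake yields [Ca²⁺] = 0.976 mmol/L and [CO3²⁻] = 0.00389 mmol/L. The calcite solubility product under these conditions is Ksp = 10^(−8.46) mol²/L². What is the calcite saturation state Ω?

Ω = 1.09

Ksp = 10^(−8.46) = 3.467×10^-9
Ω = [Ca²⁺][CO3²⁻]/Ksp = (0.976×10^-3)(0.00389×10^-3) / 3.467×10^-9 = 1.09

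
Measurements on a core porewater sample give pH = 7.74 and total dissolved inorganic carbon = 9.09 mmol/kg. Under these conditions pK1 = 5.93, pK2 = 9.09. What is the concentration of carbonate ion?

[CO3²⁻] = 0.383 mmol/kg

α₂ = 1 / (1 + [H⁺]/K2 + [H⁺]²/(K1K2)) = 1 / (1 + 10^+1.35 + 10^-0.46)
   = 1 / (1 + 22.387 + 0.34674) = 1/23.734 = 0.04213
[CO3²⁻] = α₂ × DIC = 0.04213 × 9.09 = 0.383 mmol/kg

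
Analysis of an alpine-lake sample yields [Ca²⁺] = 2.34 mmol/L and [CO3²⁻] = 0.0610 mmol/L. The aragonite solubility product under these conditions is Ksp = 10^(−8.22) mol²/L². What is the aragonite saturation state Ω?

Ω = 23.7

Ksp = 10^(−8.22) = 6.026×10^-9
Ω = [Ca²⁺][CO3²⁻]/Ksp = (2.34×10^-3)(0.0610×10^-3) / 6.026×10^-9 = 23.7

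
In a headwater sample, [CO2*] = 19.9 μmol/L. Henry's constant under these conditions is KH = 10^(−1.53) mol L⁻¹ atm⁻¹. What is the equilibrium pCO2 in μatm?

KH = 10^(−1.53) = 2.951×10^-2 mol L⁻¹ atm⁻¹
pCO2 = [CO2*]/KH = 19.9×10^-6 / 2.951×10^-2 = 6.74×10^-4 atm = 674 μatm

pCO2 = 674 μatm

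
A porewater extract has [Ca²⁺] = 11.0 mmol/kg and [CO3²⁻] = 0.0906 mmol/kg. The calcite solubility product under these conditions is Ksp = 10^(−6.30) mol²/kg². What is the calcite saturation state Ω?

Ω = 1.99

Ksp = 10^(−6.30) = 5.012×10^-7
Ω = [Ca²⁺][CO3²⁻]/Ksp = (11.0×10^-3)(0.0906×10^-3) / 5.012×10^-7 = 1.99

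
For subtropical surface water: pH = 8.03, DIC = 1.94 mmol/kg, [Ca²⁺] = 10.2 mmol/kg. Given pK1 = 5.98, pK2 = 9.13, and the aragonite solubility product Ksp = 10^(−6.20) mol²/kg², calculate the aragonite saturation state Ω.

α₂ = 1 / (1 + [H⁺]/K2 + [H⁺]²/(K1K2)) = 1 / (1 + 10^+1.10 + 10^-0.95)
   = 1 / (1 + 12.589 + 0.11220) = 1/13.701 = 0.07298
[CO3²⁻] = α₂ × DIC = 0.07298 × 1.94 = 0.1416 mmol/kg
Ksp = 10^(−6.20) = 6.310×10^-7
Ω = [Ca²⁺][CO3²⁻]/Ksp = (10.2×10^-3)(1.416×10^-4) / 6.310×10^-7 = 2.29

Ω = 2.29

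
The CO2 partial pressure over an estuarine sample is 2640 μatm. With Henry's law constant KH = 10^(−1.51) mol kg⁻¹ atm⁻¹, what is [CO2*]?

KH = 10^(−1.51) = 3.090×10^-2 mol kg⁻¹ atm⁻¹
[CO2*] = KH · pCO2 = 3.090×10^-2 × 2640×10^-6 atm = 8.16×10^-5 mol/kg

[CO2*] = 81.6 μmol/kg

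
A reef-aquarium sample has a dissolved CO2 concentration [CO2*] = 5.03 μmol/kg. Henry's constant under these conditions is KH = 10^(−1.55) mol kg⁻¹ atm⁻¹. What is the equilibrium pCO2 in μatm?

pCO2 = 178 μatm

KH = 10^(−1.55) = 2.818×10^-2 mol kg⁻¹ atm⁻¹
pCO2 = [CO2*]/KH = 5.03×10^-6 / 2.818×10^-2 = 1.78×10^-4 atm = 178 μatm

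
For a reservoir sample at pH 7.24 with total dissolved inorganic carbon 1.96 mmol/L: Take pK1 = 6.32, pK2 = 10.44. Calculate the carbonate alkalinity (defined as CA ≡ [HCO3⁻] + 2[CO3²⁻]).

CA = 1.75 mmol/L

CA = [HCO3⁻] + 2[CO3²⁻] = (α₁ + 2α₂)·DIC
At pH 7.24: [H⁺]/K1 = 10^-0.92 = 0.12023, K2/[H⁺] = 10^-3.20 = 0.00063096
α₁ = 1/(1 + 0.12023 + 0.00063096) = 1/1.1209 = 0.8922; α₂ = α₁·K2/[H⁺] = 0.0005629
α₁ + 2α₂ = 0.8933
CA = 0.8933 × 1.96 = 1.75 mmol/L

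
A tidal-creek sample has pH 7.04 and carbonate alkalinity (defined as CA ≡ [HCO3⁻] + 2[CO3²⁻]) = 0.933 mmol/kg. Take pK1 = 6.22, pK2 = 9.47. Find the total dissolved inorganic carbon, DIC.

CA = [HCO3⁻] + 2[CO3²⁻] = (α₁ + 2α₂)·DIC
At pH 7.04: [H⁺]/K1 = 10^-0.82 = 0.15136, K2/[H⁺] = 10^-2.43 = 0.0037154
α₁ = 1/(1 + 0.15136 + 0.0037154) = 1/1.1551 = 0.8657; α₂ = α₁·K2/[H⁺] = 0.003217
α₁ + 2α₂ = 0.8722
DIC = CA / (α₁ + 2α₂) = 0.933 / 0.8722 = 1.07 mmol/kg

DIC = 1.07 mmol/kg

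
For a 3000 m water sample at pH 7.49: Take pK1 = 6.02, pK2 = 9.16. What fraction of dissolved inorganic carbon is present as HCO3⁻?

α₁ = 1 / (1 + [H⁺]/K1 + K2/[H⁺]) = 1 / (1 + 10^-1.47 + 10^-1.67)
   = 1 / (1 + 0.033884 + 0.021380) = 1/1.0553 = 0.9476

α₁ = 0.948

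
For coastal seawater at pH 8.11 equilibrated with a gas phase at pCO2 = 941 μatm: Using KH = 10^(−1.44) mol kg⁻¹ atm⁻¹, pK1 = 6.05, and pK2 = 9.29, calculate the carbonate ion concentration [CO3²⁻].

[CO2*] = KH · pCO2 = 10^(−1.44) × 941×10^-6 = 3.417×10^-5 mol/kg
α₀ = 1/(1 + K1/[H⁺] + K1K2/[H⁺]²) = 1/(1 + 10^+2.06 + 10^+0.88) = 0.008104
DIC = [CO2*]/α₀ = 3.417×10^-5 / 0.008104 = 4.216 mmol/kg
[CO3²⁻] = α₂·DIC; α₂ = 0.06147, so [CO3²⁻] = 0.06147 × 4.216 = 0.259 mmol/kg

[CO3²⁻] = 0.259 mmol/kg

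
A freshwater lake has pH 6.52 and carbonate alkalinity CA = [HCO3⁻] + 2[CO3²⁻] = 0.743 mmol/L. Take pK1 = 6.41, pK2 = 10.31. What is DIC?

DIC = 1.32 mmol/L

CA = [HCO3⁻] + 2[CO3²⁻] = (α₁ + 2α₂)·DIC
At pH 6.52: [H⁺]/K1 = 10^-0.11 = 0.77625, K2/[H⁺] = 10^-3.79 = 0.00016218
α₁ = 1/(1 + 0.77625 + 0.00016218) = 1/1.7764 = 0.5629; α₂ = α₁·K2/[H⁺] = 9.130×10^-5
α₁ + 2α₂ = 0.5631
DIC = CA / (α₁ + 2α₂) = 0.743 / 0.5631 = 1.32 mmol/L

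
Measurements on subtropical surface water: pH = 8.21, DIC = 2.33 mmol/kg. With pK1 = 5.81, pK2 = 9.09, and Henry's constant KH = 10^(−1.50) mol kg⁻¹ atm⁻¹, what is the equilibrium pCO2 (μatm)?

pCO2 = 258 μatm

α₀ = 1 / (1 + K1/[H⁺] + K1K2/[H⁺]²) = 1 / (1 + 10^+2.40 + 10^+1.52)
   = 1 / (1 + 251.19 + 33.113) = 1/285.30 = 0.003505
[CO2*] = α₀ × DIC = 0.003505 × 2.33 = 0.008167 mmol/kg = 8.167 μmol/kg
pCO2 = [CO2*]/KH = 8.167×10^-6 / 3.162×10^-2 = 258 μatm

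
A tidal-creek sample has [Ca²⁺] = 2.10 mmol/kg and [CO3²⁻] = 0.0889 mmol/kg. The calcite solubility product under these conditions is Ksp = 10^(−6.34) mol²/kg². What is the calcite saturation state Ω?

Ω = 0.408

Ksp = 10^(−6.34) = 4.571×10^-7
Ω = [Ca²⁺][CO3²⁻]/Ksp = (2.10×10^-3)(0.0889×10^-3) / 4.571×10^-7 = 0.408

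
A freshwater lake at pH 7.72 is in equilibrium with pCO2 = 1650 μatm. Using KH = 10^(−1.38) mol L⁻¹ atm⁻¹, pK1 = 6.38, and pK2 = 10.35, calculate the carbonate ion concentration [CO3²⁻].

[CO2*] = KH · pCO2 = 10^(−1.38) × 1650×10^-6 = 6.878×10^-5 mol/L
α₀ = 1/(1 + K1/[H⁺] + K1K2/[H⁺]²) = 1/(1 + 10^+1.34 + 10^-1.29) = 0.04361
DIC = [CO2*]/α₀ = 6.878×10^-5 / 0.04361 = 1.577 mmol/L
[CO3²⁻] = α₂·DIC; α₂ = 0.002237, so [CO3²⁻] = 0.002237 × 1.577 = 0.00353 mmol/L = 3.53 μmol/L

[CO3²⁻] = 3.53 μmol/L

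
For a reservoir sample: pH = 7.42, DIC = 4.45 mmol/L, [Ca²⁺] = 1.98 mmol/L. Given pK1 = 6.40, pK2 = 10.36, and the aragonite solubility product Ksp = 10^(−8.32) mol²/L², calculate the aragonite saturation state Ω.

α₂ = 1 / (1 + [H⁺]/K2 + [H⁺]²/(K1K2)) = 1 / (1 + 10^+2.94 + 10^+1.92)
   = 1 / (1 + 870.96 + 83.176) = 1/955.14 = 0.001047
[CO3²⁻] = α₂ × DIC = 0.001047 × 4.45 = 0.004659 mmol/L = 4.659 μmol/L
Ksp = 10^(−8.32) = 4.786×10^-9
Ω = [Ca²⁺][CO3²⁻]/Ksp = (1.98×10^-3)(4.659×10^-6) / 4.786×10^-9 = 1.93

Ω = 1.93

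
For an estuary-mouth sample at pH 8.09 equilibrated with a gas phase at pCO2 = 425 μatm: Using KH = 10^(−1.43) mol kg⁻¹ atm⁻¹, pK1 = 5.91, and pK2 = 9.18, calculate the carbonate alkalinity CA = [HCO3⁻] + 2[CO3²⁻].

CA = 2.78 mmol/kg

[CO2*] = KH · pCO2 = 10^(−1.43) × 425×10^-6 = 1.579×10^-5 mol/kg
α₀ = 1/(1 + K1/[H⁺] + K1K2/[H⁺]²) = 1/(1 + 10^+2.18 + 10^+1.09) = 0.006073
DIC = [CO2*]/α₀ = 1.579×10^-5 / 0.006073 = 2.600 mmol/kg
CA = (α₁ + 2α₂)·DIC = (0.9192 + 2×0.07472) × 2.600 = 2.78 mmol/kg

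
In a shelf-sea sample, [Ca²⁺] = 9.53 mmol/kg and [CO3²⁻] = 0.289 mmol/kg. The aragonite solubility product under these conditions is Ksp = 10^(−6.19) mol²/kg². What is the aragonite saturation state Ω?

Ω = 4.27

Ksp = 10^(−6.19) = 6.457×10^-7
Ω = [Ca²⁺][CO3²⁻]/Ksp = (9.53×10^-3)(0.289×10^-3) / 6.457×10^-7 = 4.27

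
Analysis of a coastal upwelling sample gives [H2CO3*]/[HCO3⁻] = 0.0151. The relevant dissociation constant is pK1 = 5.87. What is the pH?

pH = 7.69

From K1 = [H⁺][HCO3⁻]/[H2CO3*]:  pH = pK1 − log₁₀([H2CO3*]/[HCO3⁻])
log₁₀(0.0151) = -1.821
pH = 5.87 − (-1.821) = 7.69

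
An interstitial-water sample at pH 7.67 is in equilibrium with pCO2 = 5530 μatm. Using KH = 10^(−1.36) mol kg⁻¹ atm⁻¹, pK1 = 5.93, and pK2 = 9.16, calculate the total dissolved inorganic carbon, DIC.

DIC = 13.9 mmol/kg

[CO2*] = KH · pCO2 = 10^(−1.36) × 5530×10^-6 = 2.414×10^-4 mol/kg
α₀ = 1/(1 + K1/[H⁺] + K1K2/[H⁺]²) = 1/(1 + 10^+1.74 + 10^+0.25) = 0.01732
DIC = [CO2*]/α₀ = 2.414×10^-4 / 0.01732 = 13.9 mmol/kg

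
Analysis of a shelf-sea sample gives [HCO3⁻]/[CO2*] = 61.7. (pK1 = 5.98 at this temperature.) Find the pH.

From K1 = [H⁺][HCO3⁻]/[CO2*]:  pH = pK1 + log₁₀([HCO3⁻]/[CO2*])
log₁₀(61.7) = +1.790
pH = 5.98 + (+1.790) = 7.77

pH = 7.77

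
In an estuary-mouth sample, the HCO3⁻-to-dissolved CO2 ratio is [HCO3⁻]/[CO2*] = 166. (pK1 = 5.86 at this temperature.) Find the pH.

pH = 8.08

From K1 = [H⁺][HCO3⁻]/[CO2*]:  pH = pK1 + log₁₀([HCO3⁻]/[CO2*])
log₁₀(166) = +2.220
pH = 5.86 + (+2.220) = 8.08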